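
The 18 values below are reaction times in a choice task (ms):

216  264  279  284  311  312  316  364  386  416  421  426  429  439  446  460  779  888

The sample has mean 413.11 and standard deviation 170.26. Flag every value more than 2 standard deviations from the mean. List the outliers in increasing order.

Cutoffs at x̄ ± 2s: 413.11 ± 2·170.26 = [72.59, 753.63].
779: z = 2.15, |z| > 2 → outlier.
888: z = 2.79, |z| > 2 → outlier.
Every other value lies within [72.59, 753.63].

779, 888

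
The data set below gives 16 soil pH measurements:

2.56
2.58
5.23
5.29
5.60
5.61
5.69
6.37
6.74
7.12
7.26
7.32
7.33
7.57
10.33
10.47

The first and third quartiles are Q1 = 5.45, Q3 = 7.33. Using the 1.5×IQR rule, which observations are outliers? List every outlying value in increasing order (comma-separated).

2.56, 2.58, 10.33, 10.47

IQR = Q3 − Q1 = 7.33 − 5.45 = 1.88.
Lower fence = Q1 − 1.5·IQR = 5.45 − 2.82 = 2.63.
Upper fence = Q3 + 1.5·IQR = 7.33 + 2.82 = 10.15.
2.56 < 2.63 → outlier.
2.58 < 2.63 → outlier.
10.33 > 10.15 → outlier.
10.47 > 10.15 → outlier.
All remaining values lie within [2.63, 10.15].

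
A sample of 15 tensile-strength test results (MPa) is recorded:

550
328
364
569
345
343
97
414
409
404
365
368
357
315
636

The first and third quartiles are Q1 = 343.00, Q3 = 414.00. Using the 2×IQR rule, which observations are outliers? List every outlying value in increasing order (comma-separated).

97, 569, 636

IQR = Q3 − Q1 = 414.00 − 343.00 = 71.00.
Lower fence = Q1 − 2·IQR = 343.00 − 142.00 = 201.00.
Upper fence = Q3 + 2·IQR = 414.00 + 142.00 = 556.00.
97 < 201.00 → outlier.
569 > 556.00 → outlier.
636 > 556.00 → outlier.
All remaining values lie within [201.00, 556.00].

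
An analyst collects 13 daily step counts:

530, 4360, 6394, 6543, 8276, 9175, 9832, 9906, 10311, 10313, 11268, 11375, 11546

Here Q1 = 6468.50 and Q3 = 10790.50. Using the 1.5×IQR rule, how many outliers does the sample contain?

0

IQR = 4322.00; fences at 6468.50 − 6483.00 = -14.50 and 10790.50 + 6483.00 = 17273.50.
Every value lies within the cutoffs.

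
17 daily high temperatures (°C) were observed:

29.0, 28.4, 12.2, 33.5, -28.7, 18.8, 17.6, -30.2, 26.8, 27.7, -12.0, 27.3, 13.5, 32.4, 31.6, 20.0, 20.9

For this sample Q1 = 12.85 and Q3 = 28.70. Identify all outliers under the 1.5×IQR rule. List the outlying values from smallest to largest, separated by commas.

IQR = Q3 − Q1 = 28.70 − 12.85 = 15.85.
Lower fence = Q1 − 1.5·IQR = 12.85 − 23.775 = -10.925.
Upper fence = Q3 + 1.5·IQR = 28.70 + 23.775 = 52.475.
-30.2 < -10.925 → outlier.
-28.7 < -10.925 → outlier.
-12.0 < -10.925 → outlier.
All remaining values lie within [-10.925, 52.475].

-30.2, -28.7, -12.0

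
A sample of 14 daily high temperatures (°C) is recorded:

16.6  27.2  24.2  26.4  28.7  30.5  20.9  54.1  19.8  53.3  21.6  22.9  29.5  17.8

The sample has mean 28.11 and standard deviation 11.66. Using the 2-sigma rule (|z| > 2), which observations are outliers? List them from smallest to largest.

Cutoffs at x̄ ± 2s: 28.11 ± 2·11.66 = [4.79, 51.43].
53.3: z = 2.16, |z| > 2 → outlier.
54.1: z = 2.23, |z| > 2 → outlier.
Every other value lies within [4.79, 51.43].

53.3, 54.1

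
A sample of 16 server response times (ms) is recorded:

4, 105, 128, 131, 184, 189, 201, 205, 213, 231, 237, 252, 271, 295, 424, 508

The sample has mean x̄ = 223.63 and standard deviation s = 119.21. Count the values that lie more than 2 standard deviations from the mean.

Cutoffs: x̄ ± 2s = [-14.79, 462.05].
Outside the cutoffs: 508.

1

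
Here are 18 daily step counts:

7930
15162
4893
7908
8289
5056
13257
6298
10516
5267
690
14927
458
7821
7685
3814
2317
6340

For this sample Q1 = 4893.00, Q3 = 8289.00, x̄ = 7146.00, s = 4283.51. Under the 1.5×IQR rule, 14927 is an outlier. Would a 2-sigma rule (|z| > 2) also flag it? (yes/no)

no

z = (14927 − 7146.00) / 4283.51 = 1.82.
|z| = 1.82 ≤ 2.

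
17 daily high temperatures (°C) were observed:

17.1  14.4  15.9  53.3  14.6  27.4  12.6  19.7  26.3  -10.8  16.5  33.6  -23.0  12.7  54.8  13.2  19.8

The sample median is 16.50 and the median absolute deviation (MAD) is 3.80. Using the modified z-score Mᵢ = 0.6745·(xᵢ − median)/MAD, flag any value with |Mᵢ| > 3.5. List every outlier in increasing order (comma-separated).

|Mᵢ| > 3.5 ⇔ |xᵢ − 16.50| > 3.5·3.80/0.6745 = 19.72.
So outliers lie outside [-3.22, 36.22].
-23.0: M = -7.01 → outlier.
-10.8: M = -4.85 → outlier.
53.3: M = 6.53 → outlier.
54.8: M = 6.80 → outlier.

-23.0, -10.8, 53.3, 54.8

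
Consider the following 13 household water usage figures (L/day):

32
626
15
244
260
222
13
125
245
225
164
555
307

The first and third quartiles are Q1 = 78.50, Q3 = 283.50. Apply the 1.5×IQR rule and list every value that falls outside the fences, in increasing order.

IQR = Q3 − Q1 = 283.50 − 78.50 = 205.00.
Lower fence = Q1 − 1.5·IQR = 78.50 − 307.50 = -229.00.
Upper fence = Q3 + 1.5·IQR = 283.50 + 307.50 = 591.00.
626 > 591.00 → outlier.
All remaining values lie within [-229.00, 591.00].

626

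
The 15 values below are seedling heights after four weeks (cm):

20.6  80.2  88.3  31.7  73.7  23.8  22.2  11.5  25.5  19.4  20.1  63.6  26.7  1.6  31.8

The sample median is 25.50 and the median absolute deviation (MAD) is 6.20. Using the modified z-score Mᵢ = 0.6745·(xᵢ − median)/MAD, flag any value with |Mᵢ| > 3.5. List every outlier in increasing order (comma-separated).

63.6, 73.7, 80.2, 88.3

|Mᵢ| > 3.5 ⇔ |xᵢ − 25.50| > 3.5·6.20/0.6745 = 32.17.
So outliers lie outside [-6.67, 57.67].
63.6: M = 4.14 → outlier.
73.7: M = 5.24 → outlier.
80.2: M = 5.95 → outlier.
88.3: M = 6.83 → outlier.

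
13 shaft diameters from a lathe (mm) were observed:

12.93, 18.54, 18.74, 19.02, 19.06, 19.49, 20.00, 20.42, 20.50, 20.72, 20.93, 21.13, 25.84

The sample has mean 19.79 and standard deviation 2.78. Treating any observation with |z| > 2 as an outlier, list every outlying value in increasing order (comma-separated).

Cutoffs at x̄ ± 2s: 19.79 ± 2·2.78 = [14.23, 25.35].
12.93: z = -2.47, |z| > 2 → outlier.
25.84: z = 2.18, |z| > 2 → outlier.
Every other value lies within [14.23, 25.35].

12.93, 25.84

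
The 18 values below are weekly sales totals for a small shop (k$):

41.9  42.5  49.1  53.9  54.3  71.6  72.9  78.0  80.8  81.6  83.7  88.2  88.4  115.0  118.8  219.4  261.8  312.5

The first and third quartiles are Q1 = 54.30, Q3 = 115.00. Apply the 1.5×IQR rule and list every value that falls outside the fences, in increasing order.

219.4, 261.8, 312.5

IQR = Q3 − Q1 = 115.00 − 54.30 = 60.70.
Lower fence = Q1 − 1.5·IQR = 54.30 − 91.05 = -36.75.
Upper fence = Q3 + 1.5·IQR = 115.00 + 91.05 = 206.05.
219.4 > 206.05 → outlier.
261.8 > 206.05 → outlier.
312.5 > 206.05 → outlier.
All remaining values lie within [-36.75, 206.05].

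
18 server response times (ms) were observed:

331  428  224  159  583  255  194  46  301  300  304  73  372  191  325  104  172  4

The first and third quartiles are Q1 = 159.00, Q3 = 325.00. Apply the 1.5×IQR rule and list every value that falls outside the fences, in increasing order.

IQR = Q3 − Q1 = 325.00 − 159.00 = 166.00.
Lower fence = Q1 − 1.5·IQR = 159.00 − 249.00 = -90.00.
Upper fence = Q3 + 1.5·IQR = 325.00 + 249.00 = 574.00.
583 > 574.00 → outlier.
All remaining values lie within [-90.00, 574.00].

583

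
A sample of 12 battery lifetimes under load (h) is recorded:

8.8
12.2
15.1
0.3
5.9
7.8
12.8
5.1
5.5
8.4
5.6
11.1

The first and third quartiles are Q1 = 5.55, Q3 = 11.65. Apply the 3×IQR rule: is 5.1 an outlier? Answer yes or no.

no

IQR = Q3 − Q1 = 11.65 − 5.55 = 6.10.
Lower fence = Q1 − 3·IQR = 5.55 − 18.30 = -12.75.
Upper fence = Q3 + 3·IQR = 11.65 + 18.30 = 29.95.
5.1 lies within [-12.75, 29.95].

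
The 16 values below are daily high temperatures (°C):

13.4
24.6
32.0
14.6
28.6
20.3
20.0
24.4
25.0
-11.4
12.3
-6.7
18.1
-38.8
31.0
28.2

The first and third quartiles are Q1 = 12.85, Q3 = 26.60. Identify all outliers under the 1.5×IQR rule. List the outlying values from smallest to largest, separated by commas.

-38.8, -11.4

IQR = Q3 − Q1 = 26.60 − 12.85 = 13.75.
Lower fence = Q1 − 1.5·IQR = 12.85 − 20.625 = -7.775.
Upper fence = Q3 + 1.5·IQR = 26.60 + 20.625 = 47.225.
-38.8 < -7.775 → outlier.
-11.4 < -7.775 → outlier.
All remaining values lie within [-7.775, 47.225].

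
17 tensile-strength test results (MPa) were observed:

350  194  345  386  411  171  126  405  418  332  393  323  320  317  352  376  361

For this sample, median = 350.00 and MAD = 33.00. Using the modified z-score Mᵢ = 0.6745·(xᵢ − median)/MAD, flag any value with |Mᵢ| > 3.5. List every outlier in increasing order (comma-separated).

|Mᵢ| > 3.5 ⇔ |xᵢ − 350.00| > 3.5·33.00/0.6745 = 171.24.
So outliers lie outside [178.76, 521.24].
126: M = -4.58 → outlier.
171: M = -3.66 → outlier.

126, 171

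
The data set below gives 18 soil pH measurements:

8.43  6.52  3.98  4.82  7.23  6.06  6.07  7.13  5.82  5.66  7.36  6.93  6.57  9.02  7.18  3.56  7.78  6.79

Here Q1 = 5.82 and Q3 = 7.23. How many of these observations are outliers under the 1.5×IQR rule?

IQR = 1.41; fences at 5.82 − 2.115 = 3.705 and 7.23 + 2.115 = 9.345.
Outside the cutoffs: 3.56.

1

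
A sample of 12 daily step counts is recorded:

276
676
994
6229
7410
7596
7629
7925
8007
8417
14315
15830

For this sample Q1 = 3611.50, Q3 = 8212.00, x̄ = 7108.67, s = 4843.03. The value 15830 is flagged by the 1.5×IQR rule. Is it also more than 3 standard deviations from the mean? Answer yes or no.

z = (15830 − 7108.67) / 4843.03 = 1.80.
|z| = 1.80 ≤ 3.

no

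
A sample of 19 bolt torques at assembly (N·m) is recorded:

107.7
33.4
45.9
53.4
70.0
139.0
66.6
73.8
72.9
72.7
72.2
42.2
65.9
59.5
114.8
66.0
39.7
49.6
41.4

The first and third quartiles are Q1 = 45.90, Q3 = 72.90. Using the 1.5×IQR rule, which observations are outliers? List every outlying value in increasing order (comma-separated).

114.8, 139.0

IQR = Q3 − Q1 = 72.90 − 45.90 = 27.00.
Lower fence = Q1 − 1.5·IQR = 45.90 − 40.50 = 5.40.
Upper fence = Q3 + 1.5·IQR = 72.90 + 40.50 = 113.40.
114.8 > 113.40 → outlier.
139.0 > 113.40 → outlier.
All remaining values lie within [5.40, 113.40].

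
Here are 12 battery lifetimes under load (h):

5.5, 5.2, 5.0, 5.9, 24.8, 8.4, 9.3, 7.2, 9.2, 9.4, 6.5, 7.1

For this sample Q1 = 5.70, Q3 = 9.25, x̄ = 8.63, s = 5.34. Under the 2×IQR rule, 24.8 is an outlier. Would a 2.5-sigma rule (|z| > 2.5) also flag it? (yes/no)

z = (24.8 − 8.63) / 5.34 = 3.03.
|z| = 3.03 > 2.5.

yes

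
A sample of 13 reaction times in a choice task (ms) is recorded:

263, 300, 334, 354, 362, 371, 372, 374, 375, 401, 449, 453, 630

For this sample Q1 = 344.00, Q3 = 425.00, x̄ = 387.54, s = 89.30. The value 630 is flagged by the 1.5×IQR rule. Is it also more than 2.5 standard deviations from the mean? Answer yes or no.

yes

z = (630 − 387.54) / 89.30 = 2.72.
|z| = 2.72 > 2.5.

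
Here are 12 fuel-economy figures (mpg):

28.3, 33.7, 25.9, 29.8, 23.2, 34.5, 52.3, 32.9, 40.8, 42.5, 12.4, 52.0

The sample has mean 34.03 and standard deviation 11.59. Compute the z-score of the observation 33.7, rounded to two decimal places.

z = (33.7 − 34.03) / 11.59 = -0.03.

-0.03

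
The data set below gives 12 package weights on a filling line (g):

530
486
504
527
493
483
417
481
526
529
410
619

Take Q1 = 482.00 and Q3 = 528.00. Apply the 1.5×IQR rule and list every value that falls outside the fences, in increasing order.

410, 619

IQR = Q3 − Q1 = 528.00 − 482.00 = 46.00.
Lower fence = Q1 − 1.5·IQR = 482.00 − 69.00 = 413.00.
Upper fence = Q3 + 1.5·IQR = 528.00 + 69.00 = 597.00.
410 < 413.00 → outlier.
619 > 597.00 → outlier.
All remaining values lie within [413.00, 597.00].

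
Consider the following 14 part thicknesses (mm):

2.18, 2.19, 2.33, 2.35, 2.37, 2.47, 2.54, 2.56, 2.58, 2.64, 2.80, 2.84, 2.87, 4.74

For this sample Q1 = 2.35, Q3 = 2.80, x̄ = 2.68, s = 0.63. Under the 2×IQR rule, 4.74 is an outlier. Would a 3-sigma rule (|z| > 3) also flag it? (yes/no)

yes

z = (4.74 − 2.68) / 0.63 = 3.27.
|z| = 3.27 > 3.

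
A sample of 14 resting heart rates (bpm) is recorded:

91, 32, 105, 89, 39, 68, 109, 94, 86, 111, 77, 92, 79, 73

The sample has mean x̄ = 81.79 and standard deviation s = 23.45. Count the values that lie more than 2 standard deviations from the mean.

Cutoffs: x̄ ± 2s = [34.89, 128.69].
Outside the cutoffs: 32.

1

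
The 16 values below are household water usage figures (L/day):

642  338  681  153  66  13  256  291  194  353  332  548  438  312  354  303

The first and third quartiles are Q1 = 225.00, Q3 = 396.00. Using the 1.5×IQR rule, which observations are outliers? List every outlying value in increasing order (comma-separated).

IQR = Q3 − Q1 = 396.00 − 225.00 = 171.00.
Lower fence = Q1 − 1.5·IQR = 225.00 − 256.50 = -31.50.
Upper fence = Q3 + 1.5·IQR = 396.00 + 256.50 = 652.50.
681 > 652.50 → outlier.
All remaining values lie within [-31.50, 652.50].

681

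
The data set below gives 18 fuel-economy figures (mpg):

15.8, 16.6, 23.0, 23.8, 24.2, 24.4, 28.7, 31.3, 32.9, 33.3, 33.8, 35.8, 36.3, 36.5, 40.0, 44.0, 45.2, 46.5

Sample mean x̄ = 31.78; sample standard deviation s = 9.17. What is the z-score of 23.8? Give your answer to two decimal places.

-0.87

z = (23.8 − 31.78) / 9.17 = -0.87.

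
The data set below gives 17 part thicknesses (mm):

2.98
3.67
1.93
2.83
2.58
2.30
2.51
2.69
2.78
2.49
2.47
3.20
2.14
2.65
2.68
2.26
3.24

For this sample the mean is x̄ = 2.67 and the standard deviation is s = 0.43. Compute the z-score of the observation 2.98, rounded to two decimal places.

z = (2.98 − 2.67) / 0.43 = 0.72.

0.72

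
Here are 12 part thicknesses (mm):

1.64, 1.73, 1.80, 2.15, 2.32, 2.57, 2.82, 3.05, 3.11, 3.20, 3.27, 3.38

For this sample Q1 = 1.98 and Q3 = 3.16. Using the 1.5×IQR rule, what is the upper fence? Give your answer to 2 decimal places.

4.93

IQR = Q3 − Q1 = 3.16 − 1.98 = 1.18.
Lower fence = Q1 − 1.5·IQR = 1.98 − 1.77 = 0.21.
Upper fence = Q3 + 1.5·IQR = 3.16 + 1.77 = 4.93.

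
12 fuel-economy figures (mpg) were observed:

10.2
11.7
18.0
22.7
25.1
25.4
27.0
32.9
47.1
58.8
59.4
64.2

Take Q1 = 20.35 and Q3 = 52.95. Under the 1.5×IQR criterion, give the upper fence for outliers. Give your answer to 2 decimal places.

IQR = Q3 − Q1 = 52.95 − 20.35 = 32.60.
Lower fence = Q1 − 1.5·IQR = 20.35 − 48.90 = -28.55.
Upper fence = Q3 + 1.5·IQR = 52.95 + 48.90 = 101.85.

101.85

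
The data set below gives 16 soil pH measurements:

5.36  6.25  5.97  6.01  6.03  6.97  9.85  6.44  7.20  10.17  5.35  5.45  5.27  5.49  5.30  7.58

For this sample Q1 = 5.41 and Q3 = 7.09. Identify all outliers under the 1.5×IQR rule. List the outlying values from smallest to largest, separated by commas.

9.85, 10.17

IQR = Q3 − Q1 = 7.09 − 5.41 = 1.68.
Lower fence = Q1 − 1.5·IQR = 5.41 − 2.52 = 2.89.
Upper fence = Q3 + 1.5·IQR = 7.09 + 2.52 = 9.61.
9.85 > 9.61 → outlier.
10.17 > 9.61 → outlier.
All remaining values lie within [2.89, 9.61].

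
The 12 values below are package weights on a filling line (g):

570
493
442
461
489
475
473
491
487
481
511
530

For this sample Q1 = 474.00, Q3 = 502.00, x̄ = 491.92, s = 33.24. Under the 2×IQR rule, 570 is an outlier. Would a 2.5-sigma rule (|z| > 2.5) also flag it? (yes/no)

no

z = (570 − 491.92) / 33.24 = 2.35.
|z| = 2.35 ≤ 2.5.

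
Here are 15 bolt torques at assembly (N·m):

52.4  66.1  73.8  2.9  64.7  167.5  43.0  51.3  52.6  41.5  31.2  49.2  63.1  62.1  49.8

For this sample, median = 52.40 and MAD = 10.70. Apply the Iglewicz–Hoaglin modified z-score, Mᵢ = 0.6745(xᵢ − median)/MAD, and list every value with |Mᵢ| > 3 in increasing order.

|Mᵢ| > 3 ⇔ |xᵢ − 52.40| > 3·10.70/0.6745 = 47.59.
So outliers lie outside [4.81, 99.99].
2.9: M = -3.12 → outlier.
167.5: M = 7.26 → outlier.

2.9, 167.5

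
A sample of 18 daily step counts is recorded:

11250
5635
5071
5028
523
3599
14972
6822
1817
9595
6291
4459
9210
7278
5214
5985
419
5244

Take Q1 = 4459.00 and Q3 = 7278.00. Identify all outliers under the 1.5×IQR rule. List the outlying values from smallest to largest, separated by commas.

14972

IQR = Q3 − Q1 = 7278.00 − 4459.00 = 2819.00.
Lower fence = Q1 − 1.5·IQR = 4459.00 − 4228.50 = 230.50.
Upper fence = Q3 + 1.5·IQR = 7278.00 + 4228.50 = 11506.50.
14972 > 11506.50 → outlier.
All remaining values lie within [230.50, 11506.50].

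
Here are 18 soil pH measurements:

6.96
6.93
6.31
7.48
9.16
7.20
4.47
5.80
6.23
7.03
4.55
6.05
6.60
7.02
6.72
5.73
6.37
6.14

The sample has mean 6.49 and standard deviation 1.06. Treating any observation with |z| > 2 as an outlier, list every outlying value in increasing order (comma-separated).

Cutoffs at x̄ ± 2s: 6.49 ± 2·1.06 = [4.37, 8.61].
9.16: z = 2.52, |z| > 2 → outlier.
Every other value lies within [4.37, 8.61].

9.16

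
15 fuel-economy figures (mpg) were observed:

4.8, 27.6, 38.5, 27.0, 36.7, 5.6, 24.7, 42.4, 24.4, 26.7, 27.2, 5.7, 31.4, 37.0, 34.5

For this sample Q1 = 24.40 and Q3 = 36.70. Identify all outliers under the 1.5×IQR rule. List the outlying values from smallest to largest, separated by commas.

IQR = Q3 − Q1 = 36.70 − 24.40 = 12.30.
Lower fence = Q1 − 1.5·IQR = 24.40 − 18.45 = 5.95.
Upper fence = Q3 + 1.5·IQR = 36.70 + 18.45 = 55.15.
4.8 < 5.95 → outlier.
5.6 < 5.95 → outlier.
5.7 < 5.95 → outlier.
All remaining values lie within [5.95, 55.15].

4.8, 5.6, 5.7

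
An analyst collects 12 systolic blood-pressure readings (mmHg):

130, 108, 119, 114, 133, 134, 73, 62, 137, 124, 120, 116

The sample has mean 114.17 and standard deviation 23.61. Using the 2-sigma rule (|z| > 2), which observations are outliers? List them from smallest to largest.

Cutoffs at x̄ ± 2s: 114.17 ± 2·23.61 = [66.95, 161.39].
62: z = -2.21, |z| > 2 → outlier.
Every other value lies within [66.95, 161.39].

62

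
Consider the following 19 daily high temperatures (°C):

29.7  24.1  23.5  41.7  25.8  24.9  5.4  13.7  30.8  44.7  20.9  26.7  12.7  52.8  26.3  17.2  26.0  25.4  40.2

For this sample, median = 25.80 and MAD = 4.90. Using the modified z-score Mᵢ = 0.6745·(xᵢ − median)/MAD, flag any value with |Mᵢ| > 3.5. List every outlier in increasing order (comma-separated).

|Mᵢ| > 3.5 ⇔ |xᵢ − 25.80| > 3.5·4.90/0.6745 = 25.43.
So outliers lie outside [0.37, 51.23].
52.8: M = 3.72 → outlier.

52.8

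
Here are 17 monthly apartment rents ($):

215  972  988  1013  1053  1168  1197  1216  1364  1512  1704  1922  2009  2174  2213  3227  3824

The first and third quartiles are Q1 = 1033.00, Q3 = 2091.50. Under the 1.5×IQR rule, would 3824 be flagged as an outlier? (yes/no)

IQR = Q3 − Q1 = 2091.50 − 1033.00 = 1058.50.
Lower fence = Q1 − 1.5·IQR = 1033.00 − 1587.75 = -554.75.
Upper fence = Q3 + 1.5·IQR = 2091.50 + 1587.75 = 3679.25.
3824 lies above the upper fence.

yes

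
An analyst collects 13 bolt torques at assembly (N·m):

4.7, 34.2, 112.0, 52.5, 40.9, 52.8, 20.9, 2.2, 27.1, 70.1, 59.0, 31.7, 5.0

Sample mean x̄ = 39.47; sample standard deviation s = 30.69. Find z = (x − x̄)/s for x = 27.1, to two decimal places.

-0.40

z = (27.1 − 39.47) / 30.69 = -0.40.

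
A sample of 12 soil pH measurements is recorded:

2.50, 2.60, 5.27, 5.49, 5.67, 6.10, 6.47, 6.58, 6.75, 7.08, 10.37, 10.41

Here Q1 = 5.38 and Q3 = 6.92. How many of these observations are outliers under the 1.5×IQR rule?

4

IQR = 1.54; fences at 5.38 − 2.31 = 3.07 and 6.92 + 2.31 = 9.23.
Outside the cutoffs: 2.50, 2.60, 10.37, 10.41.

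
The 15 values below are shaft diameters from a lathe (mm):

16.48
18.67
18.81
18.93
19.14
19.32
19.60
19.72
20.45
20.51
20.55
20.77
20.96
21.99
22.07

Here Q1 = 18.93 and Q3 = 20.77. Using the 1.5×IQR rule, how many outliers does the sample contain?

IQR = 1.84; fences at 18.93 − 2.76 = 16.17 and 20.77 + 2.76 = 23.53.
Every value lies within the cutoffs.

0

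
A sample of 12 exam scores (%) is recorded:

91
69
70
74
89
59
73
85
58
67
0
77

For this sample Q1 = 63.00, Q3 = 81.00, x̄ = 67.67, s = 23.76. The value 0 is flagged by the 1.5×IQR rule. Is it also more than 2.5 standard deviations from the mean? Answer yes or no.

z = (0 − 67.67) / 23.76 = -2.85.
|z| = 2.85 > 2.5.

yes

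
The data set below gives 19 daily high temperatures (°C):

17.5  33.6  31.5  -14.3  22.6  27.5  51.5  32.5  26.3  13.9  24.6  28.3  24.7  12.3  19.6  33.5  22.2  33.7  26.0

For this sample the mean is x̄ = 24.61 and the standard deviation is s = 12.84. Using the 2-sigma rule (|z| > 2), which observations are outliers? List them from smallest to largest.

-14.3, 51.5

Cutoffs at x̄ ± 2s: 24.61 ± 2·12.84 = [-1.07, 50.29].
-14.3: z = -3.03, |z| > 2 → outlier.
51.5: z = 2.09, |z| > 2 → outlier.
Every other value lies within [-1.07, 50.29].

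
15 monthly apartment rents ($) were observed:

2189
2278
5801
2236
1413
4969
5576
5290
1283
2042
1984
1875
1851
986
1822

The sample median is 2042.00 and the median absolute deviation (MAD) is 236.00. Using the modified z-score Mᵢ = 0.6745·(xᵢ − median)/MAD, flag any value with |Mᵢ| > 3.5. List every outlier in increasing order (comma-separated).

|Mᵢ| > 3.5 ⇔ |xᵢ − 2042.00| > 3.5·236.00/0.6745 = 1224.61.
So outliers lie outside [817.39, 3266.61].
4969: M = 8.37 → outlier.
5290: M = 9.28 → outlier.
5576: M = 10.10 → outlier.
5801: M = 10.74 → outlier.

4969, 5290, 5576, 5801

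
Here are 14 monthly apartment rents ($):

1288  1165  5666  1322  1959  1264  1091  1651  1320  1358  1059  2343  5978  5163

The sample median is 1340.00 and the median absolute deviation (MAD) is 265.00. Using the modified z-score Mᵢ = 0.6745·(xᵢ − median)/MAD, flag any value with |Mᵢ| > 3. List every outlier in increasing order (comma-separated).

5163, 5666, 5978

|Mᵢ| > 3 ⇔ |xᵢ − 1340.00| > 3·265.00/0.6745 = 1178.65.
So outliers lie outside [161.35, 2518.65].
5163: M = 9.73 → outlier.
5666: M = 11.01 → outlier.
5978: M = 11.81 → outlier.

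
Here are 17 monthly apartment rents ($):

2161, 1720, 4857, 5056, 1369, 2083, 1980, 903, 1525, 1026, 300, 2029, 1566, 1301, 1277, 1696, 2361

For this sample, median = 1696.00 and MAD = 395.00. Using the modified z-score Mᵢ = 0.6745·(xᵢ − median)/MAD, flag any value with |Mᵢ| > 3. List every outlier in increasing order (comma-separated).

|Mᵢ| > 3 ⇔ |xᵢ − 1696.00| > 3·395.00/0.6745 = 1756.86.
So outliers lie outside [-60.86, 3452.86].
4857: M = 5.40 → outlier.
5056: M = 5.74 → outlier.

4857, 5056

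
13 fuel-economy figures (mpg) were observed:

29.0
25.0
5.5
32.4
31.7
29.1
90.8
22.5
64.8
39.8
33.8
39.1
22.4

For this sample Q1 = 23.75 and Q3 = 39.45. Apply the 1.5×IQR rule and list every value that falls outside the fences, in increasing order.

64.8, 90.8

IQR = Q3 − Q1 = 39.45 − 23.75 = 15.70.
Lower fence = Q1 − 1.5·IQR = 23.75 − 23.55 = 0.20.
Upper fence = Q3 + 1.5·IQR = 39.45 + 23.55 = 63.00.
64.8 > 63.00 → outlier.
90.8 > 63.00 → outlier.
All remaining values lie within [0.20, 63.00].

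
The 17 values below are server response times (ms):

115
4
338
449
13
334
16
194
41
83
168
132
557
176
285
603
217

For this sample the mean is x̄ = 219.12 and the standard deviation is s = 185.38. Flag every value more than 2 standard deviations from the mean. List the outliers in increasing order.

Cutoffs at x̄ ± 2s: 219.12 ± 2·185.38 = [-151.64, 589.88].
603: z = 2.07, |z| > 2 → outlier.
Every other value lies within [-151.64, 589.88].

603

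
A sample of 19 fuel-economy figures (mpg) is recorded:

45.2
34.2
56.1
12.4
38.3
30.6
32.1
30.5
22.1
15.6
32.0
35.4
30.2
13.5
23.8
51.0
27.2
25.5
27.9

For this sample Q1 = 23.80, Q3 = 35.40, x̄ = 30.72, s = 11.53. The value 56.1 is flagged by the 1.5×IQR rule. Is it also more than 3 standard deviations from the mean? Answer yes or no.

no

z = (56.1 − 30.72) / 11.53 = 2.20.
|z| = 2.20 ≤ 3.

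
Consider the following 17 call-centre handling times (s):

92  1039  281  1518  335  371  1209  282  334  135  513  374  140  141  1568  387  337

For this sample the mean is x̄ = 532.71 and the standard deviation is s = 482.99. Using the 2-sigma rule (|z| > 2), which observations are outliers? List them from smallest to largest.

1518, 1568

Cutoffs at x̄ ± 2s: 532.71 ± 2·482.99 = [-433.27, 1498.69].
1518: z = 2.04, |z| > 2 → outlier.
1568: z = 2.14, |z| > 2 → outlier.
Every other value lies within [-433.27, 1498.69].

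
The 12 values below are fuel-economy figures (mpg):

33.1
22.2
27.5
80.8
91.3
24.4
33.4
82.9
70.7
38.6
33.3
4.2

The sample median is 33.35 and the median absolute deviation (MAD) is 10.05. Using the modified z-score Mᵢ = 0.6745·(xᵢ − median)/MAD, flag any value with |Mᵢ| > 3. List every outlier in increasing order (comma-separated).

|Mᵢ| > 3 ⇔ |xᵢ − 33.35| > 3·10.05/0.6745 = 44.70.
So outliers lie outside [-11.35, 78.05].
80.8: M = 3.18 → outlier.
82.9: M = 3.33 → outlier.
91.3: M = 3.89 → outlier.

80.8, 82.9, 91.3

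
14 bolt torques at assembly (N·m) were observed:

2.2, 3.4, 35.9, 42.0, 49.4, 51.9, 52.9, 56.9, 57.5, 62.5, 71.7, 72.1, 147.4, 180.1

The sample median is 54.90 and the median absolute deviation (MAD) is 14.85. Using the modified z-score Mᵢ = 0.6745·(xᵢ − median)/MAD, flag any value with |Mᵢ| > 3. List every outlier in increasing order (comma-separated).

147.4, 180.1

|Mᵢ| > 3 ⇔ |xᵢ − 54.90| > 3·14.85/0.6745 = 66.05.
So outliers lie outside [-11.15, 120.95].
147.4: M = 4.20 → outlier.
180.1: M = 5.69 → outlier.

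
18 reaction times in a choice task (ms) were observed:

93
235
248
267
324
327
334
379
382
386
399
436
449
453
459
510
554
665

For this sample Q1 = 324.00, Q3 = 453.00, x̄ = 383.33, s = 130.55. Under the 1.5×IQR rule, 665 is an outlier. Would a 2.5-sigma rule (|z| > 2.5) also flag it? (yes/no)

z = (665 − 383.33) / 130.55 = 2.16.
|z| = 2.16 ≤ 2.5.

no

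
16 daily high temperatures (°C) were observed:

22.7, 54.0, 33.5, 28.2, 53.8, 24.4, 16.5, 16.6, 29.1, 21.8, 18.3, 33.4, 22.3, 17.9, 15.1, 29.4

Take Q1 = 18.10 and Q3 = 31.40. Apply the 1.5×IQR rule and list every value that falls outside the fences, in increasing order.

IQR = Q3 − Q1 = 31.40 − 18.10 = 13.30.
Lower fence = Q1 − 1.5·IQR = 18.10 − 19.95 = -1.85.
Upper fence = Q3 + 1.5·IQR = 31.40 + 19.95 = 51.35.
53.8 > 51.35 → outlier.
54.0 > 51.35 → outlier.
All remaining values lie within [-1.85, 51.35].

53.8, 54.0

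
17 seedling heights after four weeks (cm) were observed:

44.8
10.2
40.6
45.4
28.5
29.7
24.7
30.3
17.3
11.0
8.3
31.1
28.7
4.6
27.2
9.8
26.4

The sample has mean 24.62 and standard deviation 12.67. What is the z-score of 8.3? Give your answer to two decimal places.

z = (8.3 − 24.62) / 12.67 = -1.29.

-1.29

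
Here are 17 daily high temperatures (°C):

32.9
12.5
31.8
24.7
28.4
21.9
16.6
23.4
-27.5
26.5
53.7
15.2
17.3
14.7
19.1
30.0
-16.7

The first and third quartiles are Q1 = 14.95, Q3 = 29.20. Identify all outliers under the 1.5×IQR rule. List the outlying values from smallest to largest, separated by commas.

IQR = Q3 − Q1 = 29.20 − 14.95 = 14.25.
Lower fence = Q1 − 1.5·IQR = 14.95 − 21.375 = -6.425.
Upper fence = Q3 + 1.5·IQR = 29.20 + 21.375 = 50.575.
-27.5 < -6.425 → outlier.
-16.7 < -6.425 → outlier.
53.7 > 50.575 → outlier.
All remaining values lie within [-6.425, 50.575].

-27.5, -16.7, 53.7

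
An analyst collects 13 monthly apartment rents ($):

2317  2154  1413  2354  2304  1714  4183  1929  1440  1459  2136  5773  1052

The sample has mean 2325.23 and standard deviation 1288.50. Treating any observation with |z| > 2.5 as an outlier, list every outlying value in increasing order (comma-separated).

5773

Cutoffs at x̄ ± 2.5s: 2325.23 ± 2.5·1288.50 = [-896.02, 5546.48].
5773: z = 2.68, |z| > 2.5 → outlier.
Every other value lies within [-896.02, 5546.48].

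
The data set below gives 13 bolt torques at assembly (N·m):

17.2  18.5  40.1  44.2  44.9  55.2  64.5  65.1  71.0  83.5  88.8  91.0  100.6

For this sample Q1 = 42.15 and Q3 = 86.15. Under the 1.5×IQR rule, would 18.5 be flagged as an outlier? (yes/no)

IQR = Q3 − Q1 = 86.15 − 42.15 = 44.00.
Lower fence = Q1 − 1.5·IQR = 42.15 − 66.00 = -23.85.
Upper fence = Q3 + 1.5·IQR = 86.15 + 66.00 = 152.15.
18.5 lies within [-23.85, 152.15].

no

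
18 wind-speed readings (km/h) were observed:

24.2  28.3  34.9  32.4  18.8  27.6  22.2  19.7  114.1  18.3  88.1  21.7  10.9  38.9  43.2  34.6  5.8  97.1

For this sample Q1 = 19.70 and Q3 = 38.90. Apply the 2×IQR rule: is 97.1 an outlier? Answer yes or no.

yes

IQR = Q3 − Q1 = 38.90 − 19.70 = 19.20.
Lower fence = Q1 − 2·IQR = 19.70 − 38.40 = -18.70.
Upper fence = Q3 + 2·IQR = 38.90 + 38.40 = 77.30.
97.1 lies above the upper fence.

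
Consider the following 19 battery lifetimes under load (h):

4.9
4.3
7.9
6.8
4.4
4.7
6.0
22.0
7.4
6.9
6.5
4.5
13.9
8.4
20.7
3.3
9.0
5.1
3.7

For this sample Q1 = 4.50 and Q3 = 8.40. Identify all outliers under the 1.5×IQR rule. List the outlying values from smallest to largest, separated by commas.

20.7, 22.0

IQR = Q3 − Q1 = 8.40 − 4.50 = 3.90.
Lower fence = Q1 − 1.5·IQR = 4.50 − 5.85 = -1.35.
Upper fence = Q3 + 1.5·IQR = 8.40 + 5.85 = 14.25.
20.7 > 14.25 → outlier.
22.0 > 14.25 → outlier.
All remaining values lie within [-1.35, 14.25].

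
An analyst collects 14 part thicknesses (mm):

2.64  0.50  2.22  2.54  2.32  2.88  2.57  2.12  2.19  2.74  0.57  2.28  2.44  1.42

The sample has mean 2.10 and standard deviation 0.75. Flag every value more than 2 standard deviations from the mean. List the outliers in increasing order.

Cutoffs at x̄ ± 2s: 2.10 ± 2·0.75 = [0.60, 3.60].
0.50: z = -2.13, |z| > 2 → outlier.
0.57: z = -2.04, |z| > 2 → outlier.
Every other value lies within [0.60, 3.60].

0.50, 0.57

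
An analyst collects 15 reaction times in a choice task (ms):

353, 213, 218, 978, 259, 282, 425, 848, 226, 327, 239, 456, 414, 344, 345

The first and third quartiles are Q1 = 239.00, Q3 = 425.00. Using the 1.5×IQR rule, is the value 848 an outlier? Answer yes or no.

yes

IQR = Q3 − Q1 = 425.00 − 239.00 = 186.00.
Lower fence = Q1 − 1.5·IQR = 239.00 − 279.00 = -40.00.
Upper fence = Q3 + 1.5·IQR = 425.00 + 279.00 = 704.00.
848 lies above the upper fence.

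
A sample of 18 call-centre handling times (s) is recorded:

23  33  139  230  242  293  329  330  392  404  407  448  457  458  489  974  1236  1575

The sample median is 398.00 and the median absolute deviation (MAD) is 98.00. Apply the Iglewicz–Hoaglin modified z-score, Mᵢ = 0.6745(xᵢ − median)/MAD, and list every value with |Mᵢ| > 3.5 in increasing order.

974, 1236, 1575

|Mᵢ| > 3.5 ⇔ |xᵢ − 398.00| > 3.5·98.00/0.6745 = 508.52.
So outliers lie outside [-110.52, 906.52].
974: M = 3.96 → outlier.
1236: M = 5.77 → outlier.
1575: M = 8.10 → outlier.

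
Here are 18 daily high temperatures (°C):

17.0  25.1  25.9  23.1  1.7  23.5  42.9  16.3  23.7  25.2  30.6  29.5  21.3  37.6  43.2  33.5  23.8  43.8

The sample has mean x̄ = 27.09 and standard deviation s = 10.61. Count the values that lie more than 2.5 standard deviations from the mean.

Cutoffs: x̄ ± 2.5s = [0.565, 53.615].
Every value lies within the cutoffs.

0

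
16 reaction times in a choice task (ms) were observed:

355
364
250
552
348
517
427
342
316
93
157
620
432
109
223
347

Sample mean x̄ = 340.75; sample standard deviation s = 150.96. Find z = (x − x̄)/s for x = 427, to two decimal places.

0.57

z = (427 − 340.75) / 150.96 = 0.57.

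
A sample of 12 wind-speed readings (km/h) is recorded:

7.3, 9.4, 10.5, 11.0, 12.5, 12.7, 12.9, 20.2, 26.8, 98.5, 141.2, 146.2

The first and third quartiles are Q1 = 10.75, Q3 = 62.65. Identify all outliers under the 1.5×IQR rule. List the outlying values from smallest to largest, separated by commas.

141.2, 146.2

IQR = Q3 − Q1 = 62.65 − 10.75 = 51.90.
Lower fence = Q1 − 1.5·IQR = 10.75 − 77.85 = -67.10.
Upper fence = Q3 + 1.5·IQR = 62.65 + 77.85 = 140.50.
141.2 > 140.50 → outlier.
146.2 > 140.50 → outlier.
All remaining values lie within [-67.10, 140.50].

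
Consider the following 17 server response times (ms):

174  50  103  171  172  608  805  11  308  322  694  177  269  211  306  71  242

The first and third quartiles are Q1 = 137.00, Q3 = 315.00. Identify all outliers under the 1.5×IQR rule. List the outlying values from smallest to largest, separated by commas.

IQR = Q3 − Q1 = 315.00 − 137.00 = 178.00.
Lower fence = Q1 − 1.5·IQR = 137.00 − 267.00 = -130.00.
Upper fence = Q3 + 1.5·IQR = 315.00 + 267.00 = 582.00.
608 > 582.00 → outlier.
694 > 582.00 → outlier.
805 > 582.00 → outlier.
All remaining values lie within [-130.00, 582.00].

608, 694, 805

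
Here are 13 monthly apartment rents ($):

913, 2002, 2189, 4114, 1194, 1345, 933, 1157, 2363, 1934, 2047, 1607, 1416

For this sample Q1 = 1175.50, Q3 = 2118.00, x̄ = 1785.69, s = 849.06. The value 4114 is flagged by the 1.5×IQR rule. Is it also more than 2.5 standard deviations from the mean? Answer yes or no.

z = (4114 − 1785.69) / 849.06 = 2.74.
|z| = 2.74 > 2.5.

yes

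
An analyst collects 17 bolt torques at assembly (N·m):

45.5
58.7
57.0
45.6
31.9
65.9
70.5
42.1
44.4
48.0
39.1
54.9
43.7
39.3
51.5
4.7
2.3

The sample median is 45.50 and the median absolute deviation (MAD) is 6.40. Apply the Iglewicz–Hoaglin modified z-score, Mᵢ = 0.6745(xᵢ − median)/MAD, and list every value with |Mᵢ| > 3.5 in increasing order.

|Mᵢ| > 3.5 ⇔ |xᵢ − 45.50| > 3.5·6.40/0.6745 = 33.21.
So outliers lie outside [12.29, 78.71].
2.3: M = -4.55 → outlier.
4.7: M = -4.30 → outlier.

2.3, 4.7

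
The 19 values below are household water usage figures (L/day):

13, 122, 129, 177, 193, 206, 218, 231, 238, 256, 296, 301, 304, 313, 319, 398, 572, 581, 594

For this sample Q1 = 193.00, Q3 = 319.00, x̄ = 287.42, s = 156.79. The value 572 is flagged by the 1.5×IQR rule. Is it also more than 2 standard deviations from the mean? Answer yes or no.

z = (572 − 287.42) / 156.79 = 1.82.
|z| = 1.82 ≤ 2.

no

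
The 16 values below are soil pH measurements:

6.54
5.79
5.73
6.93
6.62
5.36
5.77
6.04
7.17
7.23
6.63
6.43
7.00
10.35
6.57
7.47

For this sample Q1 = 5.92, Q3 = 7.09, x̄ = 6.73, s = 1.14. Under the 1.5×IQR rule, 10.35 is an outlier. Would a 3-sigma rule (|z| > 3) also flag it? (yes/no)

yes

z = (10.35 − 6.73) / 1.14 = 3.18.
|z| = 3.18 > 3.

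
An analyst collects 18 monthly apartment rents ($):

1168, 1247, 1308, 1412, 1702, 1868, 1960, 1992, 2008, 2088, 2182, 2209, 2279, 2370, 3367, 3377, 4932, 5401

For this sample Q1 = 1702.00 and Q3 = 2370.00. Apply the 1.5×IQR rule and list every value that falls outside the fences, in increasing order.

3377, 4932, 5401

IQR = Q3 − Q1 = 2370.00 − 1702.00 = 668.00.
Lower fence = Q1 − 1.5·IQR = 1702.00 − 1002.00 = 700.00.
Upper fence = Q3 + 1.5·IQR = 2370.00 + 1002.00 = 3372.00.
3377 > 3372.00 → outlier.
4932 > 3372.00 → outlier.
5401 > 3372.00 → outlier.
All remaining values lie within [700.00, 3372.00].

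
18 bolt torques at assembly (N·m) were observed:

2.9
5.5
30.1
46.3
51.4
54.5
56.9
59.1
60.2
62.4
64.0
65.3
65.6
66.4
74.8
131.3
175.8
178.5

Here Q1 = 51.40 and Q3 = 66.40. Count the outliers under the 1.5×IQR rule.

IQR = 15.00; fences at 51.40 − 22.50 = 28.90 and 66.40 + 22.50 = 88.90.
Outside the cutoffs: 2.9, 5.5, 131.3, 175.8, 178.5.

5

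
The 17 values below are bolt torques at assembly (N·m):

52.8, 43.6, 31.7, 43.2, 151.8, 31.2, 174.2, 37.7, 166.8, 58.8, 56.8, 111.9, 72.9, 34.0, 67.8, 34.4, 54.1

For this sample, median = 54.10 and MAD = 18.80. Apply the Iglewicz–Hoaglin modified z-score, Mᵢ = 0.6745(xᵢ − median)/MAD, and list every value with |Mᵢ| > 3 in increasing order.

151.8, 166.8, 174.2

|Mᵢ| > 3 ⇔ |xᵢ − 54.10| > 3·18.80/0.6745 = 83.62.
So outliers lie outside [-29.52, 137.72].
151.8: M = 3.51 → outlier.
166.8: M = 4.04 → outlier.
174.2: M = 4.31 → outlier.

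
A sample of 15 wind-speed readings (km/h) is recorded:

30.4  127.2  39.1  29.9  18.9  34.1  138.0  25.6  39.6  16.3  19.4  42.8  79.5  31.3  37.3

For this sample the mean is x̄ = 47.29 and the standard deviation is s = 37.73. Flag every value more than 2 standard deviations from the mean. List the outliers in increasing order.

127.2, 138.0

Cutoffs at x̄ ± 2s: 47.29 ± 2·37.73 = [-28.17, 122.75].
127.2: z = 2.12, |z| > 2 → outlier.
138.0: z = 2.40, |z| > 2 → outlier.
Every other value lies within [-28.17, 122.75].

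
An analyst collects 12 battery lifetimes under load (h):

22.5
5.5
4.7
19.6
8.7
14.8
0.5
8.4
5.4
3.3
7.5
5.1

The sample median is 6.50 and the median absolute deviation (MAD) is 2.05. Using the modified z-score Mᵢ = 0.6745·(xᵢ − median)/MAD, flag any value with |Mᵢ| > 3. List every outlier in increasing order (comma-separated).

19.6, 22.5

|Mᵢ| > 3 ⇔ |xᵢ − 6.50| > 3·2.05/0.6745 = 9.12.
So outliers lie outside [-2.62, 15.62].
19.6: M = 4.31 → outlier.
22.5: M = 5.26 → outlier.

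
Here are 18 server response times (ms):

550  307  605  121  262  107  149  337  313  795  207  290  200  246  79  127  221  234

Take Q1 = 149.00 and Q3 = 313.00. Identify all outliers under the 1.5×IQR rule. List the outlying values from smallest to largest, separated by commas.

IQR = Q3 − Q1 = 313.00 − 149.00 = 164.00.
Lower fence = Q1 − 1.5·IQR = 149.00 − 246.00 = -97.00.
Upper fence = Q3 + 1.5·IQR = 313.00 + 246.00 = 559.00.
605 > 559.00 → outlier.
795 > 559.00 → outlier.
All remaining values lie within [-97.00, 559.00].

605, 795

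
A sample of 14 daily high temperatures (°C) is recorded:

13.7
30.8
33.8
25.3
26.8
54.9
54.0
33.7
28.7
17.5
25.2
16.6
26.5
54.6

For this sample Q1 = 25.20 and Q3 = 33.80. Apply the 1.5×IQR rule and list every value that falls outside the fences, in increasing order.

54.0, 54.6, 54.9

IQR = Q3 − Q1 = 33.80 − 25.20 = 8.60.
Lower fence = Q1 − 1.5·IQR = 25.20 − 12.90 = 12.30.
Upper fence = Q3 + 1.5·IQR = 33.80 + 12.90 = 46.70.
54.0 > 46.70 → outlier.
54.6 > 46.70 → outlier.
54.9 > 46.70 → outlier.
All remaining values lie within [12.30, 46.70].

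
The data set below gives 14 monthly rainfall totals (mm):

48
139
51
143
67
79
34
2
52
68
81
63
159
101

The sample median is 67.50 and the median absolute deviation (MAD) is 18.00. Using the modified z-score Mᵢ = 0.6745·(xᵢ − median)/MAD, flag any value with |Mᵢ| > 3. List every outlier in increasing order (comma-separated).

|Mᵢ| > 3 ⇔ |xᵢ − 67.50| > 3·18.00/0.6745 = 80.06.
So outliers lie outside [-12.56, 147.56].
159: M = 3.43 → outlier.

159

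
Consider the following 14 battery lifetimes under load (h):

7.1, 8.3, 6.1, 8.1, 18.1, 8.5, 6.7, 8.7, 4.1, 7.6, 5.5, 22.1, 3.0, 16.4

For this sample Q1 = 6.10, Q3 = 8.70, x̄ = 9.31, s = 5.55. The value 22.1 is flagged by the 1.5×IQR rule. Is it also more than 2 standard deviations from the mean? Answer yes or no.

yes

z = (22.1 − 9.31) / 5.55 = 2.30.
|z| = 2.30 > 2.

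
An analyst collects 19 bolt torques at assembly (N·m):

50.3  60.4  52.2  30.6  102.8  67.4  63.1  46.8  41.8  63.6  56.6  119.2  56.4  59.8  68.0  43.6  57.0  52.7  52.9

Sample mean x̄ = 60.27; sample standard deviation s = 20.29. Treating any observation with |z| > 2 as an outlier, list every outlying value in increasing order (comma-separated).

102.8, 119.2

Cutoffs at x̄ ± 2s: 60.27 ± 2·20.29 = [19.69, 100.85].
102.8: z = 2.10, |z| > 2 → outlier.
119.2: z = 2.90, |z| > 2 → outlier.
Every other value lies within [19.69, 100.85].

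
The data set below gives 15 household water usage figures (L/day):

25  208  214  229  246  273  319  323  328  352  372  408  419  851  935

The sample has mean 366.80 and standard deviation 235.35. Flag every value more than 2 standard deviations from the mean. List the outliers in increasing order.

Cutoffs at x̄ ± 2s: 366.80 ± 2·235.35 = [-103.90, 837.50].
851: z = 2.06, |z| > 2 → outlier.
935: z = 2.41, |z| > 2 → outlier.
Every other value lies within [-103.90, 837.50].

851, 935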